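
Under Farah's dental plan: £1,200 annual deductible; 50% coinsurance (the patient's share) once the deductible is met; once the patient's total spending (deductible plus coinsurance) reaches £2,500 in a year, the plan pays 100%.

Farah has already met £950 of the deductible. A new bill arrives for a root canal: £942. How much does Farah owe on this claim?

£596

Remaining deductible: £1,200 − £950 = £250.
That leaves £942 − £250 = £692 for coinsurance.
50% of £692 = £346 falls to the patient.
That puts the patient's cost at £250 + £346 = £596 before any cap.
Total out-of-pocket so far would be £950 + £596 = £1,546, below the £2,500 cap — no reduction.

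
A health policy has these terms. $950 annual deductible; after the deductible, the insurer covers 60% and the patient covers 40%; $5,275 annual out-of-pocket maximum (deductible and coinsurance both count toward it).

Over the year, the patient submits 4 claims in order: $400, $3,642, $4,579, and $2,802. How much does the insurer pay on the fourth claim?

Bill 1, $400: all of it applies to the deductible. Patient pays $400; OOP now $400. Insurer: $400 − $400 = $0.
Bill 2, $3,642: $550 to deductible, leaving $3,092; coinsurance $3,092 × 40% = $1,236.80. Cost to patient: $1,786.80. OOP to date $2,186.80. Insurer: $3,642 − $1,786.80 = $1,855.20.
Bill 3, $4,579: deductible already satisfied, so patient's share is 40% × $4,579 = $1,831.60. Patient owes $1,831.60 (running OOP $4,018.40). Plan pays $4,579 − $1,831.60 = $2,747.40.
Bill 4, $2,802: deductible met; 40% of $2,802 = $1,120.80. Patient owes $1,120.80 (running OOP $5,139.20). Insurer: $2,802 − $1,120.80 = $1,681.20.

$1,681.20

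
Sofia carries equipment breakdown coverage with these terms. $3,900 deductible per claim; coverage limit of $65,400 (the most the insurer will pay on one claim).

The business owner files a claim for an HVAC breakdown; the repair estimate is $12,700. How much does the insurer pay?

Subtract the deductible: $12,700 − $3,900 = $8,800.
$8,800 ≤ $65,400, so the limit doesn't bind; insurer pays $8,800.

$8,800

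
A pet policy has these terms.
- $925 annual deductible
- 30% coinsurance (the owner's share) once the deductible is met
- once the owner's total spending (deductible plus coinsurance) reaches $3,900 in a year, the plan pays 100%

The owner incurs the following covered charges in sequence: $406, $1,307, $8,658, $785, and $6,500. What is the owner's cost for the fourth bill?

Claim 1 — $406: fully absorbed by the deductible. Owner owes $406 (running OOP $406).
Claim 2 — $1,307: deductible takes $519, $788 remains; 30% of $788 = $236.40. Owner pays $755.40; OOP now $1,161.40.
Claim 3 — $8,658: 30% coinsurance on $8,658 = $2,597.40. Cost to owner: $2,597.40. OOP to date $3,758.80.
Claim 4 — $785: deductible already satisfied, so owner's share is 30% × $785 = $235.50. That would push OOP to $3,994.30, over the $3,900 cap, so owner pays $3,900 − $3,758.80 = $141.20.

$141.20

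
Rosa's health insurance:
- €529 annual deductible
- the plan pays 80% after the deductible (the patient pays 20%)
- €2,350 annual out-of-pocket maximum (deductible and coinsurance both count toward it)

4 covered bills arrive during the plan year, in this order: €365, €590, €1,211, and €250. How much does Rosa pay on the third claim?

€242.20

Claim 1 — €365: entire amount goes to the deductible. Patient pays €365; OOP now €365.
Claim 2 — €590: €164 to deductible, leaving €426; patient's 20% is €85.20. Patient pays €249.20; OOP now €614.20.
Claim 3 — €1,211: 20% coinsurance on €1,211 = €242.20. Cost to patient: €242.20. OOP to date €856.40.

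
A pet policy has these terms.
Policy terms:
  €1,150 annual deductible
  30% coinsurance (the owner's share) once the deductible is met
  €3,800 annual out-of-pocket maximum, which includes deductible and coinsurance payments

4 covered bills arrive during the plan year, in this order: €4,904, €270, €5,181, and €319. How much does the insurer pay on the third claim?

€3,738.20

Claim 1 — €4,904: €1,150 finishes the deductible; €3,754 goes to coinsurance; coinsurance €3,754 × 30% = €1,126.20. Owner owes €2,276.20 (running OOP €2,276.20). Plan pays €4,904 − €2,276.20 = €2,627.80.
Claim 2 — €270: 30% coinsurance on €270 = €81. Owner pays €81; OOP now €2,357.20. Insurer: €270 − €81 = €189.
Claim 3 — €5,181: deductible already satisfied, so owner's share is 30% × €5,181 = €1,554.30. OOP would hit €3,911.50 > €3,800, so the cap limits the owner to €3,800 − €2,357.20 = €1,442.80. Plan pays €5,181 − €1,442.80 = €3,738.20.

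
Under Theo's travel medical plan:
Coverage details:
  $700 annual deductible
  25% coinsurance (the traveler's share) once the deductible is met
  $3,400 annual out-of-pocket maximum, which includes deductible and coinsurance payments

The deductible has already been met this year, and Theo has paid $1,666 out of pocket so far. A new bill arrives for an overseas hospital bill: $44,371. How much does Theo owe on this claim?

The deductible is already satisfied, so the full bill goes to coinsurance.
25% of $44,371 = $11,092.75 falls to the traveler.
That would bring total out-of-pocket to $12,758.75, past the $3,400 cap. The traveler is capped at $3,400 − $1,666 = $1,734 on this claim.

$1,734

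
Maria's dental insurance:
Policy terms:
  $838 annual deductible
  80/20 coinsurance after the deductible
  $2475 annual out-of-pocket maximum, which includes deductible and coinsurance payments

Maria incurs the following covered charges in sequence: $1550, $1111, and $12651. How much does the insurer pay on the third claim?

$11378.60

#1 ($1550): deductible takes $838, $712 remains; 20% of $712 = $142.40. Cost to patient: $980.40. OOP to date $980.40. Insurer: $1550 − $980.40 = $569.60.
#2 ($1111): 20% coinsurance on $1111 = $222.20. Patient owes $222.20 (running OOP $1202.60). Insurer: $1111 − $222.20 = $888.80.
#3 ($12651): deductible already satisfied, so patient's share is 20% × $12651 = $2530.20. Adding that to $1202.60 gives $3732.80, past the $2475 cap; patient pays only $2475 − $1202.60 = $1272.40. Plan pays $12651 − $1272.40 = $11378.60.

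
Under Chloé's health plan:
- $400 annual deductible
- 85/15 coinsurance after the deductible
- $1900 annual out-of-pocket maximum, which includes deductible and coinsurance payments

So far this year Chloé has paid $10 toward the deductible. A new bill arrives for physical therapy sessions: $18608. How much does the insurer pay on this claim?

$10 of the $400 deductible is already met, leaving $390.
The remaining $18218 (= $18608 − $390) moves to coinsurance.
Coinsurance: $18218 × 15% = $2732.70.
Patient responsibility before any cap: $390 + $2732.70 = $3122.70.
That would bring total out-of-pocket to $3132.70, past the $1900 cap. The patient is capped at $1900 − $10 = $1890 on this claim.
The insurer covers the remainder: $18608 − $1890 = $16718.

$16718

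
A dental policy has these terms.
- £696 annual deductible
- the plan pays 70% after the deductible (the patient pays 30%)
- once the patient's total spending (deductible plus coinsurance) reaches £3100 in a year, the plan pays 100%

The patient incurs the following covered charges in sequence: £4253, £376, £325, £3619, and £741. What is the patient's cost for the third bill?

Claim 1 — £4253: deductible takes £696, £3557 remains; coinsurance £3557 × 30% = £1067.10. Patient pays £1763.10; OOP now £1763.10.
Claim 2 — £376: deductible met; 30% of £376 = £112.80. Patient pays £112.80; OOP now £1875.90.
Claim 3 — £325: deductible met; 30% of £325 = £97.50. Patient owes £97.50 (running OOP £1973.40).

£97.50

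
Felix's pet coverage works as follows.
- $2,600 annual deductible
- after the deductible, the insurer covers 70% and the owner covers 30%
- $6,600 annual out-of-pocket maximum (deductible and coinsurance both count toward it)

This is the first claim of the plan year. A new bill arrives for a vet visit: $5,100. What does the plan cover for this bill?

Nothing has been paid toward the $2,600 deductible, so the first $2,600 of this charge is applied there.
After the $2,600 deductible portion, $5,100 − $2,600 = $2,500 is subject to coinsurance.
Owner's 30% share of $2,500 is $750.
That puts the owner's cost at $2,600 + $750 = $3,350 before any cap.
Year-to-date out-of-pocket becomes $0 + $3,350 = $3,350, still under the $6,600 maximum, so no cap applies.
The insurer covers the remainder: $5,100 − $3,350 = $1,750.

$1,750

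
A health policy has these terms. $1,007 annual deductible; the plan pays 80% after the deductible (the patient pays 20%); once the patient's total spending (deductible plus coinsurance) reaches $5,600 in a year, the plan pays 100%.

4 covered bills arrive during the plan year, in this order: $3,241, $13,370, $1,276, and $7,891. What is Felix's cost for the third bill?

$255.20

#1 ($3,241): $1,007 to deductible, leaving $2,234; coinsurance $2,234 × 20% = $446.80. Cost to patient: $1,453.80. OOP to date $1,453.80.
#2 ($13,370): deductible already satisfied, so patient's share is 20% × $13,370 = $2,674. Patient owes $2,674 (running OOP $4,127.80).
#3 ($1,276): deductible met; 20% of $1,276 = $255.20. Patient owes $255.20 (running OOP $4,383).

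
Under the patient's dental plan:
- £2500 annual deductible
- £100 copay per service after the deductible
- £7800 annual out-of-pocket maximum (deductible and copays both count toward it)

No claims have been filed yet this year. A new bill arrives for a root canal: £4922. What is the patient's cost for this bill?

£2600

The full £2500 deductible is still open; £2500 of this bill applies to it.
After the £2500 deductible portion, £4922 − £2500 = £2422 is subject to the copay.
Copay on this service: £100.
Patient responsibility before any cap: £2500 + £100 = £2600.
Year-to-date out-of-pocket becomes £0 + £2600 = £2600, still under the £7800 maximum, so no cap applies.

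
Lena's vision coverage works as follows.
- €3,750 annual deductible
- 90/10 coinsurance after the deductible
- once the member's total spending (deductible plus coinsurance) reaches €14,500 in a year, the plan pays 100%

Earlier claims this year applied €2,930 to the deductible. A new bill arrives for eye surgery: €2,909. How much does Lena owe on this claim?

€1,028.90

Remaining deductible: €3,750 − €2,930 = €820.
That leaves €2,909 − €820 = €2,089 for coinsurance.
10% of €2,089 = €208.90 falls to the member.
That puts the member's cost at €820 + €208.90 = €1,028.90 before any cap.
Cumulative spending €2,930 + €1,028.90 = €3,958.90 stays under the €14,500 maximum.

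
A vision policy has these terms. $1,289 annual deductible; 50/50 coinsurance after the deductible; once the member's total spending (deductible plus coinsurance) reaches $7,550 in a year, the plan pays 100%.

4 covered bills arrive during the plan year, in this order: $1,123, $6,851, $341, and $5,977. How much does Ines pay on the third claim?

Bill 1, $1,123: entire amount goes to the deductible. Member owes $1,123 (running OOP $1,123).
Bill 2, $6,851: deductible takes $166, $6,685 remains; 50% of $6,685 = $3,342.50. Member pays $3,508.50; OOP now $4,631.50.
Bill 3, $341: deductible met; 50% of $341 = $170.50. Member pays $170.50; OOP now $4,802.

$170.50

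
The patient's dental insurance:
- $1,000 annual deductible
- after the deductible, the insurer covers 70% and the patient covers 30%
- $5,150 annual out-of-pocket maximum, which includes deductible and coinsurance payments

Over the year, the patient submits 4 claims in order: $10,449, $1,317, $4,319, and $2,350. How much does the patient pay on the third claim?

$920.20

Claim 1 — $10,449: $1,000 finishes the deductible; $9,449 goes to coinsurance; patient's 30% is $2,834.70. Cost to patient: $3,834.70. OOP to date $3,834.70.
Claim 2 — $1,317: deductible met; 30% of $1,317 = $395.10. Patient owes $395.10 (running OOP $4,229.80).
Claim 3 — $4,319: 30% coinsurance on $4,319 = $1,295.70. Adding that to $4,229.80 gives $5,525.50, past the $5,150 cap; patient pays only $5,150 − $4,229.80 = $920.20.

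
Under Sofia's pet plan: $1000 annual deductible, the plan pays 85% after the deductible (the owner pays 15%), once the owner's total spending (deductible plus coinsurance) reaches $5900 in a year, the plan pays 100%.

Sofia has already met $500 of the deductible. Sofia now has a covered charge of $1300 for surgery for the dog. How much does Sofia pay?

$620

$500 of the $1000 deductible is already met, leaving $500.
That leaves $1300 − $500 = $800 for coinsurance.
Coinsurance: $800 × 15% = $120.
That puts the owner's cost at $500 + $120 = $620 before any cap.
Total out-of-pocket so far would be $500 + $620 = $1120, below the $5900 cap — no reduction.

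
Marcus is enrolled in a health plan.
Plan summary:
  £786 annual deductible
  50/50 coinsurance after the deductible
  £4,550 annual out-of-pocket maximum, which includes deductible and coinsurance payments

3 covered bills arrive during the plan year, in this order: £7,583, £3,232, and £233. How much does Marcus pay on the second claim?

Bill 1, £7,583: £786 finishes the deductible; £6,797 goes to coinsurance; patient's 50% is £3,398.50. Patient owes £4,184.50 (running OOP £4,184.50).
Bill 2, £3,232: 50% coinsurance on £3,232 = £1,616. OOP would hit £5,800.50 > £4,550, so the cap limits the patient to £4,550 − £4,184.50 = £365.50.

£365.50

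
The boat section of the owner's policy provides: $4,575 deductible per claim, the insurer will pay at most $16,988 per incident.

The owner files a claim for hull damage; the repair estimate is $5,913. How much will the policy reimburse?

$1,338

Less the $4,575 deductible: $5,913 − $4,575 = $1,338.
That's under the $16,988 cap, so the insurer reimburses the full $1,338.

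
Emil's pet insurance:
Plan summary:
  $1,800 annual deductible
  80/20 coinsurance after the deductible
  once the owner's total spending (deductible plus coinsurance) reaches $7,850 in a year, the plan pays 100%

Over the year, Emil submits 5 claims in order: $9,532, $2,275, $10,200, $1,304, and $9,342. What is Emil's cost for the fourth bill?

Bill 1, $9,532: $1,800 to deductible, leaving $7,732; coinsurance $7,732 × 20% = $1,546.40. Owner pays $3,346.40; OOP now $3,346.40.
Bill 2, $2,275: deductible already satisfied, so owner's share is 20% × $2,275 = $455. Owner owes $455 (running OOP $3,801.40).
Bill 3, $10,200: deductible already satisfied, so owner's share is 20% × $10,200 = $2,040. Owner pays $2,040; OOP now $5,841.40.
Bill 4, $1,304: 20% coinsurance on $1,304 = $260.80. Owner pays $260.80; OOP now $6,102.20.

$260.80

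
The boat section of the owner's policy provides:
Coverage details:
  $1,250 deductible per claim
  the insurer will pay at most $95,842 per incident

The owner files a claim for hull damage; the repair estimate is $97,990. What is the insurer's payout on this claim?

Subtract the deductible: $97,990 − $1,250 = $96,740.
The $95,842 per-incident cap binds; insurer pays $95,842.

$95,842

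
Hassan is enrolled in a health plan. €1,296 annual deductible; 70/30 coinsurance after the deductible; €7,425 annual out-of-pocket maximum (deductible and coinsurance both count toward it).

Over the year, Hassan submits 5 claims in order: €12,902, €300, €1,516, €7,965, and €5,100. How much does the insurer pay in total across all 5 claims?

€20,358

#1 (€12,902): deductible takes €1,296, €11,606 remains; 30% of €11,606 = €3,481.80. Patient pays €4,777.80; OOP now €4,777.80. Plan pays €12,902 − €4,777.80 = €8,124.20.
#2 (€300): deductible already satisfied, so patient's share is 30% × €300 = €90. Cost to patient: €90. OOP to date €4,867.80. Insurer: €300 − €90 = €210.
#3 (€1,516): deductible already satisfied, so patient's share is 30% × €1,516 = €454.80. Patient owes €454.80 (running OOP €5,322.60). Plan pays €1,516 − €454.80 = €1,061.20.
#4 (€7,965): deductible met; 30% of €7,965 = €2,389.50. Adding that to €5,322.60 gives €7,712.10, past the €7,425 cap; patient pays only €7,425 − €5,322.60 = €2,102.40. Insurer: €7,965 − €2,102.40 = €5,862.60.
#5 (€5,100): deductible met; 30% of €5,100 = €1,530. OOP would hit €8,955 > €7,425, so the cap limits the patient to €7,425 − €7,425 = €0. Plan pays €5,100 − €0 = €5,100.
Insurer total: €8,124.20 + €210 + €1,061.20 + €5,862.60 + €5,100 = €20,358.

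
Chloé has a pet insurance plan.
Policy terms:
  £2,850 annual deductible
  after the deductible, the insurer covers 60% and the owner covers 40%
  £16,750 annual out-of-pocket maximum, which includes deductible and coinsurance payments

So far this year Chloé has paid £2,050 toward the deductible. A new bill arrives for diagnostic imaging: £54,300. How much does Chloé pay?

Deductible still to meet: £2,850 − £2,050 = £800.
The remaining £53,500 (= £54,300 − £800) moves to coinsurance.
40% of £53,500 = £21,400 falls to the owner.
Owner responsibility before any cap: £800 + £21,400 = £22,200.
Year-to-date out-of-pocket would reach £2,050 + £22,200 = £24,250, above the £16,750 maximum, so the owner pays only £16,750 − £2,050 = £14,700.

£14,700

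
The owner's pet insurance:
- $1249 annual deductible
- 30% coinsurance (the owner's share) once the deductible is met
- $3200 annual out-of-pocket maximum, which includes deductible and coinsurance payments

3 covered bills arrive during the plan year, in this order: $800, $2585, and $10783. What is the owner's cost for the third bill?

Bill 1, $800: entire amount goes to the deductible. Cost to owner: $800. OOP to date $800.
Bill 2, $2585: $449 finishes the deductible; $2136 goes to coinsurance; coinsurance $2136 × 30% = $640.80. Owner owes $1089.80 (running OOP $1889.80).
Bill 3, $10783: deductible already satisfied, so owner's share is 30% × $10783 = $3234.90. That would push OOP to $5124.70, over the $3200 cap, so owner pays $3200 − $1889.80 = $1310.20.

$1310.20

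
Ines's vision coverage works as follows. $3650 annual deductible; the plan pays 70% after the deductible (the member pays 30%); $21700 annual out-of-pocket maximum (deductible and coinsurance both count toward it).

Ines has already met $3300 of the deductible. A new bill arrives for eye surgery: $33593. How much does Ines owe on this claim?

$10322.90

Deductible still to meet: $3650 − $3300 = $350.
After the $350 deductible portion, $33593 − $350 = $33243 is subject to coinsurance.
Coinsurance: $33243 × 30% = $9972.90.
So the member owes $350 + $9972.90 = $10322.90 before any cap.
Total out-of-pocket so far would be $3300 + $10322.90 = $13622.90, below the $21700 cap — no reduction.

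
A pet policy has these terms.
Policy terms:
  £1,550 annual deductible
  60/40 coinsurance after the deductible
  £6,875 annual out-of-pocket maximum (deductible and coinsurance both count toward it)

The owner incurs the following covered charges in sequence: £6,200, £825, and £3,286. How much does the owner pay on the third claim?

Claim 1 (£6,200): £1,550 finishes the deductible; £4,650 goes to coinsurance; coinsurance £4,650 × 40% = £1,860. Owner pays £3,410; OOP now £3,410.
Claim 2 (£825): deductible already satisfied, so owner's share is 40% × £825 = £330. Owner pays £330; OOP now £3,740.
Claim 3 (£3,286): 40% coinsurance on £3,286 = £1,314.40. Owner pays £1,314.40; OOP now £5,054.40.

£1,314.40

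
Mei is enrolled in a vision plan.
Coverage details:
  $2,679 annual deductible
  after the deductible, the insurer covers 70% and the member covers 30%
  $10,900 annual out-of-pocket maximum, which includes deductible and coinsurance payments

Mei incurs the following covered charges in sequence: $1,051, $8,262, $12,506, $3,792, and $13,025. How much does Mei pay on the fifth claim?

$1,341.40

Bill 1, $1,051: entire amount goes to the deductible. Member owes $1,051 (running OOP $1,051).
Bill 2, $8,262: $1,628 to deductible, leaving $6,634; member's 30% is $1,990.20. Member owes $3,618.20 (running OOP $4,669.20).
Bill 3, $12,506: 30% coinsurance on $12,506 = $3,751.80. Member owes $3,751.80 (running OOP $8,421).
Bill 4, $3,792: deductible met; 30% of $3,792 = $1,137.60. Member pays $1,137.60; OOP now $9,558.60.
Bill 5, $13,025: 30% coinsurance on $13,025 = $3,907.50. Adding that to $9,558.60 gives $13,466.10, past the $10,900 cap; member pays only $10,900 − $9,558.60 = $1,341.40.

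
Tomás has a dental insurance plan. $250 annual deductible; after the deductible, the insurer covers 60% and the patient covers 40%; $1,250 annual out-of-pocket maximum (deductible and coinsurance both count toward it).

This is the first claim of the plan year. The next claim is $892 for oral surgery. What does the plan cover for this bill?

Nothing has been paid toward the $250 deductible, so the first $250 of this charge is applied there.
After the $250 deductible portion, $892 − $250 = $642 is subject to coinsurance.
40% of $642 = $256.80 falls to the patient.
Patient responsibility before any cap: $250 + $256.80 = $506.80.
Total out-of-pocket so far would be $0 + $506.80 = $506.80, below the $1,250 cap — no reduction.
Insurer pays the balance: $892 − $506.80 = $385.20.

$385.20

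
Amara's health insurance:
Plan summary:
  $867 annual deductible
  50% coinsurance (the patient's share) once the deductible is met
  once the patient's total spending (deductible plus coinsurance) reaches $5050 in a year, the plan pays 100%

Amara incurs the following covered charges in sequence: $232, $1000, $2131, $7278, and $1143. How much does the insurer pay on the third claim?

#1 ($232): fully absorbed by the deductible. Cost to patient: $232. OOP to date $232. Insurer: $232 − $232 = $0.
#2 ($1000): $635 finishes the deductible; $365 goes to coinsurance; 50% of $365 = $182.50. Patient owes $817.50 (running OOP $1049.50). Plan pays $1000 − $817.50 = $182.50.
#3 ($2131): deductible met; 50% of $2131 = $1065.50. Patient pays $1065.50; OOP now $2115. Plan pays $2131 − $1065.50 = $1065.50.

$1065.50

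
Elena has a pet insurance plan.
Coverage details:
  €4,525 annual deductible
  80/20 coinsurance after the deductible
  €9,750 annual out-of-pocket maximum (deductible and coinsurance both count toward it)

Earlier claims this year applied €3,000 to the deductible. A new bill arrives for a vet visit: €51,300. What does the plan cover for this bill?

€44,550

Remaining deductible: €4,525 − €3,000 = €1,525.
That leaves €51,300 − €1,525 = €49,775 for coinsurance.
Coinsurance: €49,775 × 20% = €9,955.
Owner responsibility before any cap: €1,525 + €9,955 = €11,480.
That would bring total out-of-pocket to €14,480, past the €9,750 cap. The owner is capped at €9,750 − €3,000 = €6,750 on this claim.
The plan picks up €51,300 − €6,750 = €44,550.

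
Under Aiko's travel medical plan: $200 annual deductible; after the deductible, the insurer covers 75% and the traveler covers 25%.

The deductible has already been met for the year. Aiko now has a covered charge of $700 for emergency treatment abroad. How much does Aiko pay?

The deductible is already satisfied, so the full bill goes to coinsurance.
Coinsurance: $700 × 25% = $175.

$175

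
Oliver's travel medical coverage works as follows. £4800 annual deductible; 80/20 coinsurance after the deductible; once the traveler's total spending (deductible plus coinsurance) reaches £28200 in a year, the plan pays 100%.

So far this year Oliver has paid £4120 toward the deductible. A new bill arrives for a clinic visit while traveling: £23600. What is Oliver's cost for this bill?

£4120 of the £4800 deductible is already met, leaving £680.
That leaves £23600 − £680 = £22920 for coinsurance.
Traveler's 20% share of £22920 is £4584.
That puts the traveler's cost at £680 + £4584 = £5264 before any cap.
Year-to-date out-of-pocket becomes £4120 + £5264 = £9384, still under the £28200 maximum, so no cap applies.

£5264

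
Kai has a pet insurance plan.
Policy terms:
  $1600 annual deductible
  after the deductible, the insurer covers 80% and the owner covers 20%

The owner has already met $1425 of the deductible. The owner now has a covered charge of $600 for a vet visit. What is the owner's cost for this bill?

$260

$1425 of the $1600 deductible is already met, leaving $175.
After the $175 deductible portion, $600 − $175 = $425 is subject to coinsurance.
20% of $425 = $85 falls to the owner.
So the owner owes $175 + $85 = $260.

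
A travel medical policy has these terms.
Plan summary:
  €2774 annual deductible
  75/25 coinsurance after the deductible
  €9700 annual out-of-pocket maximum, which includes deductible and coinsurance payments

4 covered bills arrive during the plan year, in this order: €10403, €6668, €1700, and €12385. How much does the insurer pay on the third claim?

Claim 1 (€10403): €2774 to deductible, leaving €7629; coinsurance €7629 × 25% = €1907.25. Traveler pays €4681.25; OOP now €4681.25. Plan pays €10403 − €4681.25 = €5721.75.
Claim 2 (€6668): deductible met; 25% of €6668 = €1667. Traveler pays €1667; OOP now €6348.25. Plan pays €6668 − €1667 = €5001.
Claim 3 (€1700): deductible met; 25% of €1700 = €425. Traveler owes €425 (running OOP €6773.25). Plan pays €1700 − €425 = €1275.

€1275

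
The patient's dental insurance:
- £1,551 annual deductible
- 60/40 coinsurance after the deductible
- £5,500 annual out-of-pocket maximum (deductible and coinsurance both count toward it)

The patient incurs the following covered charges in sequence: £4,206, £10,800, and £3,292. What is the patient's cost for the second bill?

£2,887

Bill 1, £4,206: £1,551 finishes the deductible; £2,655 goes to coinsurance; 40% of £2,655 = £1,062. Cost to patient: £2,613. OOP to date £2,613.
Bill 2, £10,800: deductible met; 40% of £10,800 = £4,320. OOP would hit £6,933 > £5,500, so the cap limits the patient to £5,500 − £2,613 = £2,887.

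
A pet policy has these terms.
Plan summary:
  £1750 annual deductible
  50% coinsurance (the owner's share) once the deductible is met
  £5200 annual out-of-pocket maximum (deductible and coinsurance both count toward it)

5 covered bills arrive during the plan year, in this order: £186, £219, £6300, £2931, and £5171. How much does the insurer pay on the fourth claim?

Claim 1 — £186: entire amount goes to the deductible. Owner pays £186; OOP now £186. Plan pays £186 − £186 = £0.
Claim 2 — £219: all of it applies to the deductible. Owner pays £219; OOP now £405. Plan pays £219 − £219 = £0.
Claim 3 — £6300: £1345 to deductible, leaving £4955; 50% of £4955 = £2477.50. Cost to owner: £3822.50. OOP to date £4227.50. Plan pays £6300 − £3822.50 = £2477.50.
Claim 4 — £2931: 50% coinsurance on £2931 = £1465.50. Adding that to £4227.50 gives £5693, past the £5200 cap; owner pays only £5200 − £4227.50 = £972.50. Plan pays £2931 − £972.50 = £1958.50.

£1958.50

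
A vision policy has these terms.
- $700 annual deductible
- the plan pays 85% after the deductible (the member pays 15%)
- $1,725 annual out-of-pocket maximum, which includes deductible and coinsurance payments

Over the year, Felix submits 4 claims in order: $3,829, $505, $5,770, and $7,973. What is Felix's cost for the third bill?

$479.90

#1 ($3,829): deductible takes $700, $3,129 remains; coinsurance $3,129 × 15% = $469.35. Member owes $1,169.35 (running OOP $1,169.35).
#2 ($505): deductible already satisfied, so member's share is 15% × $505 = $75.75. Member pays $75.75; OOP now $1,245.10.
#3 ($5,770): deductible met; 15% of $5,770 = $865.50. Adding that to $1,245.10 gives $2,110.60, past the $1,725 cap; member pays only $1,725 − $1,245.10 = $479.90.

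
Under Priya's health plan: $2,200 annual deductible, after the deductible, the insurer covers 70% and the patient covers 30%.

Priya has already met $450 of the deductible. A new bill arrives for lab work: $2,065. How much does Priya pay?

$1,844.50

Deductible still to meet: $2,200 − $450 = $1,750.
The remaining $315 (= $2,065 − $1,750) moves to coinsurance.
30% of $315 = $94.50 falls to the patient.
That puts the patient's cost at $1,750 + $94.50 = $1,844.50.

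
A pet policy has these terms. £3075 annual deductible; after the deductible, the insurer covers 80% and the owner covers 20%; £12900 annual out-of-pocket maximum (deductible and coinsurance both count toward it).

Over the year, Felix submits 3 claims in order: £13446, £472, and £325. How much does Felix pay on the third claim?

Claim 1 (£13446): £3075 to deductible, leaving £10371; coinsurance £10371 × 20% = £2074.20. Owner pays £5149.20; OOP now £5149.20.
Claim 2 (£472): deductible met; 20% of £472 = £94.40. Owner pays £94.40; OOP now £5243.60.
Claim 3 (£325): 20% coinsurance on £325 = £65. Owner owes £65 (running OOP £5308.60).

£65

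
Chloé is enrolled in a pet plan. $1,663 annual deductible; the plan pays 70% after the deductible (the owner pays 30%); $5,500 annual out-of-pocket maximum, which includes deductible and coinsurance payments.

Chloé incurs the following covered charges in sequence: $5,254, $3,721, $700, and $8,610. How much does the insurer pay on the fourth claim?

#1 ($5,254): $1,663 to deductible, leaving $3,591; coinsurance $3,591 × 30% = $1,077.30. Cost to owner: $2,740.30. OOP to date $2,740.30. Insurer: $5,254 − $2,740.30 = $2,513.70.
#2 ($3,721): deductible met; 30% of $3,721 = $1,116.30. Cost to owner: $1,116.30. OOP to date $3,856.60. Insurer: $3,721 − $1,116.30 = $2,604.70.
#3 ($700): deductible met; 30% of $700 = $210. Cost to owner: $210. OOP to date $4,066.60. Insurer: $700 − $210 = $490.
#4 ($8,610): deductible already satisfied, so owner's share is 30% × $8,610 = $2,583. OOP would hit $6,649.60 > $5,500, so the cap limits the owner to $5,500 − $4,066.60 = $1,433.40. Insurer: $8,610 − $1,433.40 = $7,176.60.

$7,176.60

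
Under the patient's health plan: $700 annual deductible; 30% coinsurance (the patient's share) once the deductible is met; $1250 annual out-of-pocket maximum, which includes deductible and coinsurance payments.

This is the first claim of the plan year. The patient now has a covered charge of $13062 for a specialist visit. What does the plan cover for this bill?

Deductible not yet touched, so the first $700 of the bill goes to the deductible.
That leaves $13062 − $700 = $12362 for coinsurance.
Patient's 30% share of $12362 is $3708.60.
So the patient owes $700 + $3708.60 = $4408.60 before any cap.
Adding $4408.60 to the $0 already spent would give $4408.60, which exceeds the $1250 cap; the patient pays just $1250 − $0 = $1250.
The insurer covers the remainder: $13062 − $1250 = $11812.

$11812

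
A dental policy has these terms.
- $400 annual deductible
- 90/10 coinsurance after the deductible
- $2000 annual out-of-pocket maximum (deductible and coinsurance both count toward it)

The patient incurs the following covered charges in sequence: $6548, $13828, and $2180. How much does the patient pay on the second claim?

Claim 1 ($6548): $400 finishes the deductible; $6148 goes to coinsurance; coinsurance $6148 × 10% = $614.80. Cost to patient: $1014.80. OOP to date $1014.80.
Claim 2 ($13828): deductible met; 10% of $13828 = $1382.80. That would push OOP to $2397.60, over the $2000 cap, so patient pays $2000 − $1014.80 = $985.20.

$985.20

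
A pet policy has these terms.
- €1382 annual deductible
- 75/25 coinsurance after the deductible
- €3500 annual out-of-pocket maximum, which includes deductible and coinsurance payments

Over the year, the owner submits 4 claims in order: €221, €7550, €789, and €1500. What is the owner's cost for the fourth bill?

€323.50

Bill 1, €221: entire amount goes to the deductible. Owner owes €221 (running OOP €221).
Bill 2, €7550: €1161 finishes the deductible; €6389 goes to coinsurance; 25% of €6389 = €1597.25. Cost to owner: €2758.25. OOP to date €2979.25.
Bill 3, €789: 25% coinsurance on €789 = €197.25. Owner owes €197.25 (running OOP €3176.50).
Bill 4, €1500: deductible already satisfied, so owner's share is 25% × €1500 = €375. Adding that to €3176.50 gives €3551.50, past the €3500 cap; owner pays only €3500 − €3176.50 = €323.50.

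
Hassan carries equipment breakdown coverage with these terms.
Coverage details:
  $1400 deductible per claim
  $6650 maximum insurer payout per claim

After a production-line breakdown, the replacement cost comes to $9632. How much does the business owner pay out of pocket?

Subtract the deductible: $9632 − $1400 = $8232.
Since $8232 > $6650, the payout is capped at $6650.
Business owner's share is the uncovered remainder: $9632 − $6650 = $2982.

$2982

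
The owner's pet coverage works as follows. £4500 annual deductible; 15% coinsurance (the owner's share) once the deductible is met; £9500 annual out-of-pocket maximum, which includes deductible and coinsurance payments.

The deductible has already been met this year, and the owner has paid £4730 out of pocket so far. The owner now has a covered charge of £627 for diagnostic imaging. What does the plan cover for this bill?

With the deductible met, the entire £627 is subject to coinsurance.
Owner's 15% share of £627 is £94.05.
Total out-of-pocket so far would be £4730 + £94.05 = £4824.05, below the £9500 cap — no reduction.
Insurer pays the balance: £627 − £94.05 = £532.95.

£532.95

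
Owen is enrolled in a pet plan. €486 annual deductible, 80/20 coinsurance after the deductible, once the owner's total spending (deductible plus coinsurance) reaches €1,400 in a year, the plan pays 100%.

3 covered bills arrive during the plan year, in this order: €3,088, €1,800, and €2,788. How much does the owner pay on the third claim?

€33.60

Claim 1 — €3,088: €486 finishes the deductible; €2,602 goes to coinsurance; coinsurance €2,602 × 20% = €520.40. Owner owes €1,006.40 (running OOP €1,006.40).
Claim 2 — €1,800: deductible already satisfied, so owner's share is 20% × €1,800 = €360. Owner pays €360; OOP now €1,366.40.
Claim 3 — €2,788: deductible met; 20% of €2,788 = €557.60. Adding that to €1,366.40 gives €1,924, past the €1,400 cap; owner pays only €1,400 − €1,366.40 = €33.60.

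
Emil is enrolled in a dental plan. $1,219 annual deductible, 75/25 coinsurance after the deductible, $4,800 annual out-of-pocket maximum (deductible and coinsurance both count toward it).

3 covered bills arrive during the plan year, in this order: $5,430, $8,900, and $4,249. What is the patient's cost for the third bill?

$303.25

Claim 1 — $5,430: $1,219 to deductible, leaving $4,211; patient's 25% is $1,052.75. Patient pays $2,271.75; OOP now $2,271.75.
Claim 2 — $8,900: deductible already satisfied, so patient's share is 25% × $8,900 = $2,225. Patient pays $2,225; OOP now $4,496.75.
Claim 3 — $4,249: 25% coinsurance on $4,249 = $1,062.25. Adding that to $4,496.75 gives $5,559, past the $4,800 cap; patient pays only $4,800 − $4,496.75 = $303.25.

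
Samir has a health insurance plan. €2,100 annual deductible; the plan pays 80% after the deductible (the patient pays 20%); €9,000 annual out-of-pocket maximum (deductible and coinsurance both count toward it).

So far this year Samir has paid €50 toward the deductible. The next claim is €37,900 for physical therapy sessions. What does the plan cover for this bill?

Deductible still to meet: €2,100 − €50 = €2,050.
That leaves €37,900 − €2,050 = €35,850 for coinsurance.
Coinsurance: €35,850 × 20% = €7,170.
That puts the patient's cost at €2,050 + €7,170 = €9,220 before any cap.
That would bring total out-of-pocket to €9,270, past the €9,000 cap. The patient is capped at €9,000 − €50 = €8,950 on this claim.
Insurer pays the balance: €37,900 − €8,950 = €28,950.

€28,950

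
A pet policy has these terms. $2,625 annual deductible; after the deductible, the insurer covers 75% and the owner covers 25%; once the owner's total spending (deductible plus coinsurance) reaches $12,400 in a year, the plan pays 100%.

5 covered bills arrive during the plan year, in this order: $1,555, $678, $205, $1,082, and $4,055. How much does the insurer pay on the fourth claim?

Claim 1 ($1,555): all of it applies to the deductible. Owner pays $1,555; OOP now $1,555. Plan pays $1,555 − $1,555 = $0.
Claim 2 ($678): fully absorbed by the deductible. Cost to owner: $678. OOP to date $2,233. Insurer: $678 − $678 = $0.
Claim 3 ($205): fully absorbed by the deductible. Owner owes $205 (running OOP $2,438). Plan pays $205 − $205 = $0.
Claim 4 ($1,082): $187 to deductible, leaving $895; 25% of $895 = $223.75. Owner pays $410.75; OOP now $2,848.75. Insurer: $1,082 − $410.75 = $671.25.

$671.25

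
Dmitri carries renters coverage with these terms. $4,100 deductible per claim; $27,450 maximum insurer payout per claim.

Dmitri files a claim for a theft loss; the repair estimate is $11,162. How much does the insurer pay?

After the deductible, $11,162 − $4,100 = $7,062 remains.
$7,062 is within the $27,450 limit, so the insurer pays $7,062.

$7,062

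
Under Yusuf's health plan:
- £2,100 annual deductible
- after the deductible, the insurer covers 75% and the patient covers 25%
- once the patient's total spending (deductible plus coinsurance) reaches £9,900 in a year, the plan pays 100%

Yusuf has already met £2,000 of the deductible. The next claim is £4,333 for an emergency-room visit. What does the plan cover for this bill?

£3,174.75

Remaining deductible: £2,100 − £2,000 = £100.
That leaves £4,333 − £100 = £4,233 for coinsurance.
25% of £4,233 = £1,058.25 falls to the patient.
So the patient owes £100 + £1,058.25 = £1,158.25 before any cap.
Year-to-date out-of-pocket becomes £2,000 + £1,158.25 = £3,158.25, still under the £9,900 maximum, so no cap applies.
The insurer covers the remainder: £4,333 − £1,158.25 = £3,174.75.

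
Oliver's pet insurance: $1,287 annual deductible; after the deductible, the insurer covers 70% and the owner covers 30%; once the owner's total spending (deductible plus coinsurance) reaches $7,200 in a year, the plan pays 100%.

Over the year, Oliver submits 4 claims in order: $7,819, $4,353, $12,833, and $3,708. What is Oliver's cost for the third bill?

Claim 1 — $7,819: deductible takes $1,287, $6,532 remains; 30% of $6,532 = $1,959.60. Cost to owner: $3,246.60. OOP to date $3,246.60.
Claim 2 — $4,353: deductible already satisfied, so owner's share is 30% × $4,353 = $1,305.90. Owner pays $1,305.90; OOP now $4,552.50.
Claim 3 — $12,833: deductible met; 30% of $12,833 = $3,849.90. OOP would hit $8,402.40 > $7,200, so the cap limits the owner to $7,200 − $4,552.50 = $2,647.50.

$2,647.50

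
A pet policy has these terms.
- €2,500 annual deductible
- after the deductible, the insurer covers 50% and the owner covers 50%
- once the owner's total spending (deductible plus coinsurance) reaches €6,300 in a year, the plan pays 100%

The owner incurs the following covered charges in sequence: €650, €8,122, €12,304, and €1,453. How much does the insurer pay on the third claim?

Bill 1, €650: all of it applies to the deductible. Owner owes €650 (running OOP €650). Insurer: €650 − €650 = €0.
Bill 2, €8,122: €1,850 to deductible, leaving €6,272; owner's 50% is €3,136. Owner owes €4,986 (running OOP €5,636). Plan pays €8,122 − €4,986 = €3,136.
Bill 3, €12,304: deductible met; 50% of €12,304 = €6,152. Adding that to €5,636 gives €11,788, past the €6,300 cap; owner pays only €6,300 − €5,636 = €664. Insurer: €12,304 − €664 = €11,640.

€11,640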